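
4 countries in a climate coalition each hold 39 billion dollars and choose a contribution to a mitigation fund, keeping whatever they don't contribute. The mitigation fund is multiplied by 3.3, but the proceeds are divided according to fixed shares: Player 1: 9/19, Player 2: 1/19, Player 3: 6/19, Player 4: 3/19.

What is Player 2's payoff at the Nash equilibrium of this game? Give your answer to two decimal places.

52.55 billion dollars

Player j's private return per contributed unit is 3.3 × (j's share). Contributing is weakly dominant for j when that share is at least 1/3.3 = 0.3030, and contributing 0 is dominant otherwise.
The shares above 0.3030 belong to Player 1 and Player 3, contributing 39 each; the remaining 2 contribute 0. Total contributed: 78.
Player 2 keeps 39 and receives 3.3 × 78 × 1/19 = 13.55 from the mitigation fund, for a payoff of 52.55.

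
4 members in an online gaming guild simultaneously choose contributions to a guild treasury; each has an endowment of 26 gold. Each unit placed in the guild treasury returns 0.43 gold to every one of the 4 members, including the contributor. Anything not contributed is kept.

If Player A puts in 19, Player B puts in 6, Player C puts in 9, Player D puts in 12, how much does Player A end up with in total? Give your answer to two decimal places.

26.78 gold

Total contributed: 19 + 6 + 9 + 12 = 46.
Each receives 0.43 × 46 = 19.78 from the guild treasury.
Player A keeps 26 − 19 = 7, so Player A's payoff is 7 + 19.78 = 26.78.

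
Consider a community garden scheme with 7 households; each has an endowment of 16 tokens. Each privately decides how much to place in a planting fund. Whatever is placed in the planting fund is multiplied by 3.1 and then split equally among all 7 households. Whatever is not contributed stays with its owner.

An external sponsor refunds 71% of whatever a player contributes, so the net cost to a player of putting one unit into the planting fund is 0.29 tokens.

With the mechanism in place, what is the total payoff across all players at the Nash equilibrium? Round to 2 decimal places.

With the mechanism, a contributed unit returns (3.1/7) / 0.29 = 1.5271 per unit of net cost to the contributor — now above 1 — so contributing fully is weakly dominant for every player.
So the Nash equilibrium is full contribution by all 7; the group earns 7 × (16 × 0.71 + 3.1 × 16) = 426.72.

426.72 tokens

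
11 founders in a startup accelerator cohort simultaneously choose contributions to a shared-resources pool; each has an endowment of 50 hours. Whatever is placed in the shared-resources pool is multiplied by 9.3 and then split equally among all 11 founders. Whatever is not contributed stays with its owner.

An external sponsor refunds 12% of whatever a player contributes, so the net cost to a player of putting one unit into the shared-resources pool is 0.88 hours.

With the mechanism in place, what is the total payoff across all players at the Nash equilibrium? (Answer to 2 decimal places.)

550.00 hours

With the mechanism, a contributed unit returns (9.3/11) / 0.88 = 0.9607 per unit of net cost — still below 1 — so contributing 0 remains dominant for every player.
Everyone keeps their endowment and the group total is 11 × 50 = 550.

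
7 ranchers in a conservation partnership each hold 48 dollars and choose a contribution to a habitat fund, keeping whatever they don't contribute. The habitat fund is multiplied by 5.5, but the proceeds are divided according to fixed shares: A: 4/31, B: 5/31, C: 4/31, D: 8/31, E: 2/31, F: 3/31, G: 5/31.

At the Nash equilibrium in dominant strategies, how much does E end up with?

Each unit j contributes comes back to j as 5.5 × (j's share), so j prefers to contribute only if that share exceeds 1/5.5 = 0.1818; otherwise keeping the unit dominates.
D alone (share 8/31) is above the threshold, contributing 48; the remaining 6 contribute 0. Total contributed: 48.
E keeps 48 and receives 5.5 × 48 × 2/31 = 17.03 from the habitat fund, for a payoff of 65.03.

65.03 dollars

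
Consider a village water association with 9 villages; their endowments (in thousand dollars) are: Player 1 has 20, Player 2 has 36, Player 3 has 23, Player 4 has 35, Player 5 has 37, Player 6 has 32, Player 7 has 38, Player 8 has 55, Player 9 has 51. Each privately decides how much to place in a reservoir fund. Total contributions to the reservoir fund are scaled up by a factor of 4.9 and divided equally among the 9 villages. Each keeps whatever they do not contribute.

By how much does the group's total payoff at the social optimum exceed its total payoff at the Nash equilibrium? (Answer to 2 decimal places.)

1275.30 thousand dollars

The private return per contributed unit is 4.9/9 = 0.5444 < 1 for every player regardless of endowment, so the Nash equilibrium is zero contribution and the group total is Σ E_j = 20 + 36 + 23 + 35 + 37 + 32 + 38 + 55 + 51 = 327.
Each contributed unit returns 4.900 to the group, so the social optimum is full contribution by everyone: group total = 4.900 × 327 = 1602.30.
Efficiency loss = (4.900 − 1) × 327 = 1275.30.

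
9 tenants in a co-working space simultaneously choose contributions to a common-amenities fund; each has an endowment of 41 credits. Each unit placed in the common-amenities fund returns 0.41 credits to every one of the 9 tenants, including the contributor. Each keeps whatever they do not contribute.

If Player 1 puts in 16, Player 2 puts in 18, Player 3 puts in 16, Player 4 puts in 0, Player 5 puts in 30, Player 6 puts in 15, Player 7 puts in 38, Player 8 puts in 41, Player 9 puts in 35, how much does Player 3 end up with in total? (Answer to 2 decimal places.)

Total contributed: 16 + 18 + 16 + 0 + 30 + 15 + 38 + 41 + 35 = 209.
Each receives 0.41 × 209 = 85.69 from the common-amenities fund.
Player 3 keeps 41 − 16 = 25, so Player 3's payoff is 25 + 85.69 = 110.69.

110.69 credits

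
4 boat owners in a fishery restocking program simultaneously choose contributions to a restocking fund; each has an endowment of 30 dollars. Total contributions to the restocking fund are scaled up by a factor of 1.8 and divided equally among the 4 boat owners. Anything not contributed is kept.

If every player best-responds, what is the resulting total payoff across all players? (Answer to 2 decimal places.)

Each contributed unit returns 1.8/4 = 0.4500 to its contributor — below 1 — so contributing 0 is dominant for every player. At the Nash equilibrium everyone keeps their 30, and the group total is 4 × 30 = 120.

120.00 dollars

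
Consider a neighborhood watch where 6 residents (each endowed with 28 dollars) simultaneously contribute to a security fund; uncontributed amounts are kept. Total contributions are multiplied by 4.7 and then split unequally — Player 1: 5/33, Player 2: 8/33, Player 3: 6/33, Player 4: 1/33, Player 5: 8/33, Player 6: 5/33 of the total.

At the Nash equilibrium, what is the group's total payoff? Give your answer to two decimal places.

Player j's private return per contributed unit is 4.7 × (j's share). Contributing is weakly dominant for j when that share is at least 1/4.7 = 0.2128, and contributing 0 is dominant otherwise.
Player 2 and Player 5 clear that bar, contributing 28 each; the remaining 4 contribute 0. Total contributed: 56.
The security fund pays out 4.7 × 56 = 263.20 in total (split across the unequal shares, but the aggregate is all that matters for the group sum).
The 4 free-riders keep 28 each, adding 112. Group total = 112 + 263.20 = 375.20.

375.20 dollars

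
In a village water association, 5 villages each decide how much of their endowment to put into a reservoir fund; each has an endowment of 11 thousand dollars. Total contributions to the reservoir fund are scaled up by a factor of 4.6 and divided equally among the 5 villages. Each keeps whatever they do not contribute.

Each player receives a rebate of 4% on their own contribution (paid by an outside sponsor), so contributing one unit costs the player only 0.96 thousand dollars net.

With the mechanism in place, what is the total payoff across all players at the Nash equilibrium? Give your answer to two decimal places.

Even with the mechanism, each unit contributed returns only (4.6/5) / 0.96 = 0.9583 per unit of net cost, so contributing nothing is still dominant.
Everyone keeps their endowment and the group total is 5 × 11 = 55.

55.00 thousand dollars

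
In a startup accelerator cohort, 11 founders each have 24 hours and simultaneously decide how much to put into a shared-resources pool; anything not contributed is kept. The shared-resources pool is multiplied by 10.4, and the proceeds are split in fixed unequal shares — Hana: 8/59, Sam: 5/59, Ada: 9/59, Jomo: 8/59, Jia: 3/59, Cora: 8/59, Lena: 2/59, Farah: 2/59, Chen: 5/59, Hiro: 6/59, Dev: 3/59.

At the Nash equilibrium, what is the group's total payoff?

1392.00 hours

A player with share s gets back 10.4·s per unit contributed, so full contribution is dominant for anyone with s > 1/10.4 = 0.0962 and zero contribution is dominant for anyone below.
Hana, Ada, Jomo, Cora and Hiro clear that bar, contributing 24 each; the remaining 6 contribute 0. Total contributed: 120.
The shared-resources pool pays out 10.4 × 120 = 1248.00 in total (split across the unequal shares, but the aggregate is all that matters for the group sum).
The 6 free-riders keep 24 each, adding 144. Group total = 144 + 1248.00 = 1392.00.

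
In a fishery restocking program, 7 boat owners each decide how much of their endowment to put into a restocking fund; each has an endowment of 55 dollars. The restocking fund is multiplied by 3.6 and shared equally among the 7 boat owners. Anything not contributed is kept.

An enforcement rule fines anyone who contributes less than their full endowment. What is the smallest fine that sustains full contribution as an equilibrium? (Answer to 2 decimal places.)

26.71 dollars

Given the others contribute fully, the best deviation is to contribute 0 (any partial contribution still incurs the fine and gives up units whose private return 0.5143 is below 1).
Deviating from 55 to 0 saves 55 dollars but forfeits the deviator's share of the drop in the restocking fund: 3.6/7 × 55 = 28.29.
So the deviation gain is 55 − 28.29 = 26.71, and the fine must be at least 26.71 dollars to wipe it out.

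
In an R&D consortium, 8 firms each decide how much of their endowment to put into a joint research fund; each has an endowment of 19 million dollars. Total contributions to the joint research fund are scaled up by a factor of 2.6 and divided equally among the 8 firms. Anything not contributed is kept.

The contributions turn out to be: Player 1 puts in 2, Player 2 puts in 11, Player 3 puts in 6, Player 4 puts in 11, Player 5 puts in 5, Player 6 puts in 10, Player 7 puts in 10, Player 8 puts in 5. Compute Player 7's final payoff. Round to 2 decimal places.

Total contributed: 2 + 11 + 6 + 11 + 5 + 10 + 10 + 5 = 60.
Each receives 2.6 × 60 / 8 = 19.50 from the joint research fund.
Player 7 keeps 19 − 10 = 9, so Player 7's payoff is 9 + 19.50 = 28.50.

28.50 million dollars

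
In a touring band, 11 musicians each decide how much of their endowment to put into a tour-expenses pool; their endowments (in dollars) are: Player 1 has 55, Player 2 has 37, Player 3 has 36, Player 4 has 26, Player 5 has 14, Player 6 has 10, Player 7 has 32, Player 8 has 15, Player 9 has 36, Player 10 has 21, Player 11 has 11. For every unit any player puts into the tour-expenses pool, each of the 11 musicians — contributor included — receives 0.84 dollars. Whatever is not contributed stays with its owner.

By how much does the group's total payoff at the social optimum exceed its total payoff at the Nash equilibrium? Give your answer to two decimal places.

2414.32 dollars

The private return per contributed unit is 0.84 < 1 for everyone, so the Nash equilibrium is zero contribution and the group total is Σ E_j = 55 + 37 + 36 + 26 + 14 + 10 + 32 + 15 + 36 + 21 + 11 = 293.
Each contributed unit returns 9.240 to the group, so the social optimum is full contribution by everyone: group total = 9.240 × 293 = 2707.32.
Efficiency loss = (9.240 − 1) × 293 = 2414.32.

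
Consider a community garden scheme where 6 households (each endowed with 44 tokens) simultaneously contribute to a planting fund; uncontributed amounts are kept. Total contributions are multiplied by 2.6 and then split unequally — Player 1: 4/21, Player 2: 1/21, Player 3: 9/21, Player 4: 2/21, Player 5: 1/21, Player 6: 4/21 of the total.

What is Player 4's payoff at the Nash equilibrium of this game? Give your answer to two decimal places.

54.90 tokens

Player j's private return per contributed unit is 2.6 × (j's share). Contributing is weakly dominant for j when that share is at least 1/2.6 = 0.3846, and contributing 0 is dominant otherwise.
Only Player 3 (9/21) clears that bar, contributing 44; the remaining 5 contribute 0. Total contributed: 44.
Player 4 keeps 44 and receives 2.6 × 44 × 2/21 = 10.90 from the planting fund, for a payoff of 54.90.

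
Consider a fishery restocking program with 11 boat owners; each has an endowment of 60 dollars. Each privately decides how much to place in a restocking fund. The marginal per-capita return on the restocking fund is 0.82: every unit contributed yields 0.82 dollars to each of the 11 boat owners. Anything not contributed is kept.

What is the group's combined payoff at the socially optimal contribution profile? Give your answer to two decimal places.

5953.20 dollars

Each contributed unit returns 9.020 to the group as a whole (0.82 to each of 11 players), which exceeds 1, so the social optimum is full contribution: group total = 9.020 × 660 = 5953.20.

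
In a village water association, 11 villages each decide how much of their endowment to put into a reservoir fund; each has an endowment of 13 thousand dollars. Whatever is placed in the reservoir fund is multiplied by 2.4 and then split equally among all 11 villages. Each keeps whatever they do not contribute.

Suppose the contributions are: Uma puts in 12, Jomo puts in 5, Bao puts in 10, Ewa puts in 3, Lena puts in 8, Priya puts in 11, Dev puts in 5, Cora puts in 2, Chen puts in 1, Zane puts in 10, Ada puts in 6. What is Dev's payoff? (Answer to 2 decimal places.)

Total contributed: 12 + 5 + 10 + 3 + 8 + 11 + 5 + 2 + 1 + 10 + 6 = 73.
Each receives 2.4 × 73 / 11 = 15.93 from the reservoir fund.
Dev keeps 13 − 5 = 8, so Dev's payoff is 8 + 15.93 = 23.93.

23.93 thousand dollars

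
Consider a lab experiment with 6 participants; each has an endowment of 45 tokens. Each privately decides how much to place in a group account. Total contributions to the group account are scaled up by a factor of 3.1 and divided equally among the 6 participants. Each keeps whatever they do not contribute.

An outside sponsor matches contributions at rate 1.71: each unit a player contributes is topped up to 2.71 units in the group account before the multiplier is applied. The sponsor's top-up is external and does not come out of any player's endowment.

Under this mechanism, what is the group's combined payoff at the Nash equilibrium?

Under the mechanism each unit contributed yields 3.1 × 2.71 / 6 = 1.4002 back to its contributor per unit of net cost, which exceeds 1, making full contribution the dominant choice for everyone.
At the Nash equilibrium everyone contributes 45. Group total payoff = 3.1 × 2.71 × 270 = 2268.27.

2268.27 tokens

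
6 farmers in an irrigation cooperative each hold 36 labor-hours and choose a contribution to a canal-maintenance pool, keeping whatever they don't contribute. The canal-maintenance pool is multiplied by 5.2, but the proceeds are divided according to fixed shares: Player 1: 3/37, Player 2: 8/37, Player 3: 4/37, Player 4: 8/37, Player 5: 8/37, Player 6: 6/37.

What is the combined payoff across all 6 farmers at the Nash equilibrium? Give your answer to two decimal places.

Player j's private return per contributed unit is 5.2 × (j's share). Contributing is weakly dominant for j when that share is at least 1/5.2 = 0.1923, and contributing 0 is dominant otherwise.
The shares above 0.1923 belong to Player 2, Player 4 and Player 5, contributing 36 each; the remaining 3 contribute 0. Total contributed: 108.
The canal-maintenance pool pays out 5.2 × 108 = 561.60 in total (split across the unequal shares, but the aggregate is all that matters for the group sum).
The 3 free-riders keep 36 each, adding 108. Group total = 108 + 561.60 = 669.60.

669.60 labor-hours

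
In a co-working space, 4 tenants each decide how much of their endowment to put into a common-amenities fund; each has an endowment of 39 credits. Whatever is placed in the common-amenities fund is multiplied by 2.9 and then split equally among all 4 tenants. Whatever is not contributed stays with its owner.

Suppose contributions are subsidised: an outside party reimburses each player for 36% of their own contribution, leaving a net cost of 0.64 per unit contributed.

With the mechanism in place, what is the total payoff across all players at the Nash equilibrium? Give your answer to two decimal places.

508.56 credits

The effective private return per unit is now (2.9/4) / 0.64 = 1.1328 > 1, so every player's dominant strategy flips to full contribution.
So the Nash equilibrium is full contribution by all 4; the group earns 4 × (39 × 0.36 + 2.9 × 39) = 508.56.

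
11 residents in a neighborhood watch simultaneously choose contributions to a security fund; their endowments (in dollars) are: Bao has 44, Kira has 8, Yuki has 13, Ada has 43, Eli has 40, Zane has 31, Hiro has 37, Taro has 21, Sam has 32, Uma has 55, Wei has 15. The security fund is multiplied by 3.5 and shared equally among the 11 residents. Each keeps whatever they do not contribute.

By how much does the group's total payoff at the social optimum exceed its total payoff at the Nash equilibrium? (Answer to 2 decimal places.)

847.50 dollars

The private return per contributed unit is 3.5/11 = 0.3182 < 1 for every player regardless of endowment, so the Nash equilibrium is zero contribution and the group total is Σ E_j = 44 + 8 + 13 + 43 + 40 + 31 + 37 + 21 + 32 + 55 + 15 = 339.
Each contributed unit returns 3.500 to the group, so the social optimum is full contribution by everyone: group total = 3.500 × 339 = 1186.50.
Efficiency loss = (3.500 − 1) × 339 = 847.50.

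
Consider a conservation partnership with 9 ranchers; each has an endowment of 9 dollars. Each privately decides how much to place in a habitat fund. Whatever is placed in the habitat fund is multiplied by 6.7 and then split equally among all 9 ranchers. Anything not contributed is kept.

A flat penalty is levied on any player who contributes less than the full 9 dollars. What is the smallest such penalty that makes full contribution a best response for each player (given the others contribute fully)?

2.30 dollars

Given the others contribute fully, the best deviation is to contribute 0 (any partial contribution still incurs the fine and gives up units whose private return 0.7444 is below 1).
Deviating from 9 to 0 saves 9 dollars but forfeits the deviator's share of the drop in the habitat fund: 6.7/9 × 9 = 6.70.
So the deviation gain is 9 − 6.70 = 2.30, and the fine must be at least 2.30 dollars to wipe it out.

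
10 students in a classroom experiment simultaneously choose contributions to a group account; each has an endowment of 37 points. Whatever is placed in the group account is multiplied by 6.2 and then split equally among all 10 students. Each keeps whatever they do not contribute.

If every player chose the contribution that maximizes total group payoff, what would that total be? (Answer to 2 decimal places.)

2294.00 points

Each contributed unit returns 6.200 to the group as a whole (0.6200 to each of 10 players), which exceeds 1, so the social optimum is full contribution: group total = 6.200 × 370 = 2294.00.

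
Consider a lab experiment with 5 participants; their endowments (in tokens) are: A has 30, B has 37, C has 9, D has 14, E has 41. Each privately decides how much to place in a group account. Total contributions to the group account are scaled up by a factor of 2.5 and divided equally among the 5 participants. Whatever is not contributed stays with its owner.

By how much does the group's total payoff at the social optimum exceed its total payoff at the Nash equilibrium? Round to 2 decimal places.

The private return per contributed unit is 2.5/5 = 0.5000 < 1 for every player regardless of endowment, so the Nash equilibrium is zero contribution and the group total is Σ E_j = 30 + 37 + 9 + 14 + 41 = 131.
Each contributed unit returns 2.500 to the group, so the social optimum is full contribution by everyone: group total = 2.500 × 131 = 327.50.
Efficiency loss = (2.500 − 1) × 131 = 196.50.

196.50 tokens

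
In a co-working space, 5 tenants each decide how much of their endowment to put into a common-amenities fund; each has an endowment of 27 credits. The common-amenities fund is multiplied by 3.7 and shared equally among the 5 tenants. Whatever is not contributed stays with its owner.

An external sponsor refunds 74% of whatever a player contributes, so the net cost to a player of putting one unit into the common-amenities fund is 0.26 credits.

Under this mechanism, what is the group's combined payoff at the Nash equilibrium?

599.40 credits

The effective private return per unit is now (3.7/5) / 0.26 = 2.8462 > 1, so every player's dominant strategy flips to full contribution.
So the Nash equilibrium is full contribution by all 5; the group earns 5 × (27 × 0.74 + 3.7 × 27) = 599.40.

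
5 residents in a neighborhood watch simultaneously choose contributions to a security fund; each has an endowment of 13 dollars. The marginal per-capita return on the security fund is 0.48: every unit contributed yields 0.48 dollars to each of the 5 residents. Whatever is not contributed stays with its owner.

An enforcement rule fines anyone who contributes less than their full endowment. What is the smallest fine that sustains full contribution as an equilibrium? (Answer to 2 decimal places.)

Given the others contribute fully, the best deviation is to contribute 0 (any partial contribution still incurs the fine and gives up units whose private return 0.48 is below 1).
Deviating from 13 to 0 saves 13 dollars but forfeits the deviator's share of the drop in the security fund: 0.48 × 13 = 6.24.
So the deviation gain is 13 − 6.24 = 6.76, and the fine must be at least 6.76 dollars to wipe it out.

6.76 dollars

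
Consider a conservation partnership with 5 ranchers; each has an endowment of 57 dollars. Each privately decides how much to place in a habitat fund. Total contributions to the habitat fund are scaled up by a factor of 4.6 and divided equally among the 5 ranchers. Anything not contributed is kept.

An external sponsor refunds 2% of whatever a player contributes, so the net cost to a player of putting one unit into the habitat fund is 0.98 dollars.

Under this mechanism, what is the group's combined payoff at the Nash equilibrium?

The effective private return is (4.6/5) / 0.98 = 0.9388, which is still under 1, so the mechanism doesn't change anyone's dominant strategy: zero contribution.
At the Nash equilibrium no one contributes; group total payoff = 5 × 57 = 285.

285.00 dollars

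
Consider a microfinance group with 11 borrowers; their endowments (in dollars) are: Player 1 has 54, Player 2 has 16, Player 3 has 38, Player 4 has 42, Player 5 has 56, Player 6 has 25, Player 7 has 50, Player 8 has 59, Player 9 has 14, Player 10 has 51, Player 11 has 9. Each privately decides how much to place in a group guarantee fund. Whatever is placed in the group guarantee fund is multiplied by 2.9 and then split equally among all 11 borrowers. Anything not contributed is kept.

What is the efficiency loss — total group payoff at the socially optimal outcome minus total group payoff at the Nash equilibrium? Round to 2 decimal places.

786.60 dollars

The private return per contributed unit is 2.9/11 = 0.2636 < 1 for every player regardless of endowment, so the Nash equilibrium is zero contribution and the group total is Σ E_j = 54 + 16 + 38 + 42 + 56 + 25 + 50 + 59 + 14 + 51 + 9 = 414.
Each contributed unit returns 2.900 to the group, so the social optimum is full contribution by everyone: group total = 2.900 × 414 = 1200.60.
Efficiency loss = (2.900 − 1) × 414 = 786.60.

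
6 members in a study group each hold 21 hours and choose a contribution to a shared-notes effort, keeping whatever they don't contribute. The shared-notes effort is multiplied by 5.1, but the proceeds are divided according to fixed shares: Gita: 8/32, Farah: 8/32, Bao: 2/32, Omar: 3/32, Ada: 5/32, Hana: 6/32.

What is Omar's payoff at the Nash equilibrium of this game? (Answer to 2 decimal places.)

41.08 hours

For player j, contributing a unit is worthwhile iff 5.1 × (j's share) ≥ 1, i.e. iff j's share is at least 0.1961.
The shares above 0.1961 belong to Gita and Farah, contributing 21 each; the remaining 4 contribute 0. Total contributed: 42.
Omar keeps 21 and receives 5.1 × 42 × 3/32 = 20.08 from the shared-notes effort, for a payoff of 41.08.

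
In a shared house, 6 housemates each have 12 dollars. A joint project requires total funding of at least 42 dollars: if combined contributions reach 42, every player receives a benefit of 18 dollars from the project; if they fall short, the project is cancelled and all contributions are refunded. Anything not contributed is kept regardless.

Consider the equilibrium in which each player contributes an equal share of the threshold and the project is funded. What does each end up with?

Equal share of the threshold: 42/6 = 7.
At this profile no one gains by cutting their contribution: any cut drops the total below 42, the project is cancelled, contributions are refunded, and the deviator ends with 12, which is less than 12 − 7 + 18 = 23. Contributing more than 7 just wastes the excess. So contributing exactly 7 is a best response.
Each player's payoff: 12 − 7 + 18 = 23.

23 dollars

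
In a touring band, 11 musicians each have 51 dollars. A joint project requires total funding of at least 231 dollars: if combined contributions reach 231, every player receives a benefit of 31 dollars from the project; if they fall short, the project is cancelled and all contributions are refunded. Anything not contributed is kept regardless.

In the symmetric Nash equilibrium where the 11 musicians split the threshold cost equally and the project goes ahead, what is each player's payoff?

Equal share of the threshold: 231/11 = 21.
At this profile no one gains by cutting their contribution: any cut drops the total below 231, the project is cancelled, contributions are refunded, and the deviator ends with 51, which is less than 51 − 21 + 31 = 61. Contributing more than 21 just wastes the excess. So contributing exactly 21 is a best response.
Each player's payoff: 51 − 21 + 31 = 61.

61 dollars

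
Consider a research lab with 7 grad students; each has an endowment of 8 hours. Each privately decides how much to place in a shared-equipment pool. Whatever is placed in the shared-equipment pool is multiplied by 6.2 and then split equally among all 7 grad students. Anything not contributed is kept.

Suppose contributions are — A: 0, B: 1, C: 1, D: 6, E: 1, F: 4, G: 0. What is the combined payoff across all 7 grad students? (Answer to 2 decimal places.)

Total contributed: 0 + 1 + 1 + 6 + 1 + 4 + 0 = 13; total kept: 7 × 8 − 13 = 43.
The shared-equipment pool pays out 6.2 × 13 = 80.60 in aggregate.
Group total = 43 + 80.60 = 123.60.

123.60 hours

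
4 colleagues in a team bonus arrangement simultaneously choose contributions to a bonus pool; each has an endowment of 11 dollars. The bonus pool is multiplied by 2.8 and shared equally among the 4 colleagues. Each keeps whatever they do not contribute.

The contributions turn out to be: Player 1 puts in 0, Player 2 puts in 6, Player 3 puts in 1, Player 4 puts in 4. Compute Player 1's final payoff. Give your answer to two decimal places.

Total contributed: 0 + 6 + 1 + 4 = 11.
Each receives 2.8 × 11 / 4 = 7.70 from the bonus pool.
Player 1 keeps 11 − 0 = 11, so Player 1's payoff is 11 + 7.70 = 18.70.

18.70 dollars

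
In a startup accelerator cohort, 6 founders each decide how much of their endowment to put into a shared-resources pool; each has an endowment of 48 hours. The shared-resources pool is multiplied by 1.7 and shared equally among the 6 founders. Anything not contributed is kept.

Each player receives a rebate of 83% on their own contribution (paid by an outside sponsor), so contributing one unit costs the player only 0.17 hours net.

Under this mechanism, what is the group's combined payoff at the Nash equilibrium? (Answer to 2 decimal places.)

With the mechanism, a contributed unit returns (1.7/6) / 0.17 = 1.6667 per unit of net cost to the contributor — now above 1 — so contributing fully is weakly dominant for every player.
So the Nash equilibrium is full contribution by all 6; the group earns 6 × (48 × 0.83 + 1.7 × 48) = 728.64.

728.64 hours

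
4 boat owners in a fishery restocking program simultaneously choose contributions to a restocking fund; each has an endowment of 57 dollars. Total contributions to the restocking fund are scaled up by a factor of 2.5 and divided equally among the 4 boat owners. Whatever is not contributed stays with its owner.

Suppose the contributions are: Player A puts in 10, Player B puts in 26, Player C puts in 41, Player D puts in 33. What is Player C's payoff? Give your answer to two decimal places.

Total contributed: 10 + 26 + 41 + 33 = 110.
Each receives 2.5 × 110 / 4 = 68.75 from the restocking fund.
Player C keeps 57 − 41 = 16, so Player C's payoff is 16 + 68.75 = 84.75.

84.75 dollars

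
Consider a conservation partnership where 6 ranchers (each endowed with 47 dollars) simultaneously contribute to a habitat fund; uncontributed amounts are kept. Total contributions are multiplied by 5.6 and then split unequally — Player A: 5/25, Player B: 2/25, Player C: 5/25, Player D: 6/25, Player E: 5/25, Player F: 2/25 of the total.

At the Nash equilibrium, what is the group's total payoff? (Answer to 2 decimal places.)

1146.80 dollars

A player with share s gets back 5.6·s per unit contributed, so full contribution is dominant for anyone with s > 1/5.6 = 0.1786 and zero contribution is dominant for anyone below.
The shares above 0.1786 belong to Player A, Player C, Player D and Player E, contributing 47 each; the remaining 2 contribute 0. Total contributed: 188.
The habitat fund pays out 5.6 × 188 = 1052.80 in total (split across the unequal shares, but the aggregate is all that matters for the group sum).
The 2 free-riders keep 47 each, adding 94. Group total = 94 + 1052.80 = 1146.80.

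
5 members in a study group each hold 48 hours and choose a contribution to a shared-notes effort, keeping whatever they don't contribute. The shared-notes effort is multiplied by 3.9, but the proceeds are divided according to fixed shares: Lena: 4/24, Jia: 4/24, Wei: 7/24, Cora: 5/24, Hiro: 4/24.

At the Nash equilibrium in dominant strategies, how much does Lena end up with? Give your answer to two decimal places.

79.20 hours

Player j's private return per contributed unit is 3.9 × (j's share). Contributing is weakly dominant for j when that share is at least 1/3.9 = 0.2564, and contributing 0 is dominant otherwise.
Only Wei (7/24) clears that bar, contributing 48; the remaining 4 contribute 0. Total contributed: 48.
Lena keeps 48 and receives 3.9 × 48 × 4/24 = 31.20 from the shared-notes effort, for a payoff of 79.20.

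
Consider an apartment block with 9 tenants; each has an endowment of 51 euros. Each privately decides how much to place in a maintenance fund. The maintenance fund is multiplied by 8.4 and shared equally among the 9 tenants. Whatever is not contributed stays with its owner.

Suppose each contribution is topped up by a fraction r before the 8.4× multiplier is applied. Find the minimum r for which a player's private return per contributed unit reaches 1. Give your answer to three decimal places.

0.071

With matching at rate r, one contributed unit becomes (1 + r) in the maintenance fund and returns 8.4 × (1 + r) / 9 to the contributor.
Setting this equal to 1: 1 + r = 9/8.4 = 1.0714.
So the minimum matching rate is r = 1.0714 − 1 = 0.071.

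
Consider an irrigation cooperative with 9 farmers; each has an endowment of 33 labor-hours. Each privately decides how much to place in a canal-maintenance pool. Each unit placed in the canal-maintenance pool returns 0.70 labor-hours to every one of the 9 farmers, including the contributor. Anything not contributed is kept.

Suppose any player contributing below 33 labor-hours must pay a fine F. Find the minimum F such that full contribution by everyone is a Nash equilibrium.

9.90 labor-hours

Given the others contribute fully, the best deviation is to contribute 0 (any partial contribution still incurs the fine and gives up units whose private return 0.70 is below 1).
Deviating from 33 to 0 saves 33 labor-hours but forfeits the deviator's share of the drop in the canal-maintenance pool: 0.70 × 33 = 23.10.
So the deviation gain is 33 − 23.10 = 9.90, and the fine must be at least 9.90 labor-hours to wipe it out.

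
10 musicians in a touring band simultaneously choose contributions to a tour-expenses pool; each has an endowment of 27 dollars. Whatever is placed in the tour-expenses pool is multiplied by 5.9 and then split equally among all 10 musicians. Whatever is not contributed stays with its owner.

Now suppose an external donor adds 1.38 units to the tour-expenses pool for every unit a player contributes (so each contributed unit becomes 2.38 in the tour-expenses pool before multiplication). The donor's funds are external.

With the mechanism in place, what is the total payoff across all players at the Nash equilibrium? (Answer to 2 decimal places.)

The effective private return per unit is now 5.9 × 2.38 / 10 = 1.4042 > 1, so every player's dominant strategy flips to full contribution.
So the Nash equilibrium is full contribution by all 10; the group earns 5.9 × 2.38 × 270 = 3791.34.

3791.34 dollars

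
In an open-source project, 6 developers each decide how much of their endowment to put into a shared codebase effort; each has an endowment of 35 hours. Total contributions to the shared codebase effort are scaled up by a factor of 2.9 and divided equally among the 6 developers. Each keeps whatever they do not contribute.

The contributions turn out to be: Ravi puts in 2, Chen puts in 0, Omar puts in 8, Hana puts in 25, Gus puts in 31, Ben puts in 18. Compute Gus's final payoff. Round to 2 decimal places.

Total contributed: 2 + 0 + 8 + 25 + 31 + 18 = 84.
Each receives 2.9 × 84 / 6 = 40.60 from the shared codebase effort.
Gus keeps 35 − 31 = 4, so Gus's payoff is 4 + 40.60 = 44.60.

44.60 hours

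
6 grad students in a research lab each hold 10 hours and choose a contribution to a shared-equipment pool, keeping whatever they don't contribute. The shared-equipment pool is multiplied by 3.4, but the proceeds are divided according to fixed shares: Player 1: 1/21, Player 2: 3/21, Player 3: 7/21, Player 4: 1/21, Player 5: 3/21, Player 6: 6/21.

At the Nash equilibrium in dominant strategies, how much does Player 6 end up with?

19.71 hours

For player j, contributing a unit is worthwhile iff 3.4 × (j's share) ≥ 1, i.e. iff j's share is at least 0.2941.
The only share above 0.2941 is Player 3's 7/21, contributing 10; the remaining 5 contribute 0. Total contributed: 10.
Player 6 keeps 10 and receives 3.4 × 10 × 6/21 = 9.71 from the shared-equipment pool, for a payoff of 19.71.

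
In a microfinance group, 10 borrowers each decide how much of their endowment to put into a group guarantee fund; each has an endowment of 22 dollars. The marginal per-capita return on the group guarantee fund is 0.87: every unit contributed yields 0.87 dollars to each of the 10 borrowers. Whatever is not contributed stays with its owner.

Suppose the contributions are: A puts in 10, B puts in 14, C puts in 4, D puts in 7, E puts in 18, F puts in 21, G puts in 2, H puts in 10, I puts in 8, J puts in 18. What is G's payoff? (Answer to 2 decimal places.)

Total contributed: 10 + 14 + 4 + 7 + 18 + 21 + 2 + 10 + 8 + 18 = 112.
Each receives 0.87 × 112 = 97.44 from the group guarantee fund.
G keeps 22 − 2 = 20, so G's payoff is 20 + 97.44 = 117.44.

117.44 dollars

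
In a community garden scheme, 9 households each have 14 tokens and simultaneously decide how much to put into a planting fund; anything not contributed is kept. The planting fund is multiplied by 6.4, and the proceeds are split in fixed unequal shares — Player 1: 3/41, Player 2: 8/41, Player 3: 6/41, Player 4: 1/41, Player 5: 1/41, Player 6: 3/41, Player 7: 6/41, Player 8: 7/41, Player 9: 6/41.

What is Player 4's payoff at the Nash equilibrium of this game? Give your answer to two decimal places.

18.37 tokens

Player j's private return per contributed unit is 6.4 × (j's share). Contributing is weakly dominant for j when that share is at least 1/6.4 = 0.1563, and contributing 0 is dominant otherwise.
Player 2 and Player 8 are above the threshold, contributing 14 each; the remaining 7 contribute 0. Total contributed: 28.
Player 4 keeps 14 and receives 6.4 × 28 × 1/41 = 4.37 from the planting fund, for a payoff of 18.37.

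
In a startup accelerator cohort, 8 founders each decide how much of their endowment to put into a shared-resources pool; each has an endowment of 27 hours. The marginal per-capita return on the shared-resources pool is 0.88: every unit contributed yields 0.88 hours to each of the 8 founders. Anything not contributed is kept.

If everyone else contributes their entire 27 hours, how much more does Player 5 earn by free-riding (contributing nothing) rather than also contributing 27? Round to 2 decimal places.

Switching from a contribution of 27 to 0 lets Player 5 keep an extra 27 hours, but lowers the shared-resources pool by 27, which costs Player 5 their own share of that drop: 0.88 × 27 = 23.76.
Net gain = 27 − 23.76 = 3.24. The private return per contributed unit (0.88) is below 1, so free-riding is indeed the best response regardless of what the others do.

3.24 hours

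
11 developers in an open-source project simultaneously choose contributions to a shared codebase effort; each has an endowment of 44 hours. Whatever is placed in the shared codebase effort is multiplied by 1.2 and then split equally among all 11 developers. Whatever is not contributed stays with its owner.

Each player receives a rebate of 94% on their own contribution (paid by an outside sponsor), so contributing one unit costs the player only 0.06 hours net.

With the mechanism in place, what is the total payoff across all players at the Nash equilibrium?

1035.76 hours

The effective private return per unit is now (1.2/11) / 0.06 = 1.8182 > 1, so every player's dominant strategy flips to full contribution.
At the Nash equilibrium everyone contributes 44. Group total payoff = 11 × (44 × 0.94 + 1.2 × 44) = 1035.76.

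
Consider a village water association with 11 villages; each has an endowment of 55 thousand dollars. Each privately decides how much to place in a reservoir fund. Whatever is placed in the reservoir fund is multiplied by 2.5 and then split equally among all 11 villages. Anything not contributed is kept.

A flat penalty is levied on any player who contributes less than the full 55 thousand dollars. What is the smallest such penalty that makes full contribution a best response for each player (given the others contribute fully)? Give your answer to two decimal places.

42.50 thousand dollars

Given the others contribute fully, the best deviation is to contribute 0 (any partial contribution still incurs the fine and gives up units whose private return 0.2273 is below 1).
Deviating from 55 to 0 saves 55 thousand dollars but forfeits the deviator's share of the drop in the reservoir fund: 2.5/11 × 55 = 12.50.
So the deviation gain is 55 − 12.50 = 42.50, and the fine must be at least 42.50 thousand dollars to wipe it out.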